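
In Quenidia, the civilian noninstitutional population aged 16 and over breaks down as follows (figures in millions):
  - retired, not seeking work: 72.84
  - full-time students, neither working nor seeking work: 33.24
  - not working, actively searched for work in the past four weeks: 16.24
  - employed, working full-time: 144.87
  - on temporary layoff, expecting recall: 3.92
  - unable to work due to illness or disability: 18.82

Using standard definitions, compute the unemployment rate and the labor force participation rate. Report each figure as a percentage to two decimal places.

Unemployment rate ≈ 12.22%; labor force participation rate ≈ 56.92%.

Employed = 144.87 million.
Unemployed = 16.24 + 3.92 = 20.16 million (jobless and actively searching, or on temporary layoff).
Labor force = 144.87 + 20.16 = 165.03 million.
Not in labor force = 72.84 + 33.24 + 18.82 = 124.90 million (those not working and not actively searching are outside the labor force).
Civilian working-age population = 165.03 + 124.90 = 289.93 million.
Unemployment rate = 20.16 / 165.03 = 12.22%.
Labor force participation rate = 165.03 / 289.93 = 56.92%.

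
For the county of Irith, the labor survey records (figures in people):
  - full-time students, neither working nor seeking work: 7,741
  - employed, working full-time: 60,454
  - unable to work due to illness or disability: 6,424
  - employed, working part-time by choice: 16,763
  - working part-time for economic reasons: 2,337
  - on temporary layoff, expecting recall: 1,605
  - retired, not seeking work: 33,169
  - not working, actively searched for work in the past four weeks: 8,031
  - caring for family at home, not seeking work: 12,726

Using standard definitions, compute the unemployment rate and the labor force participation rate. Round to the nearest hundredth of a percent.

Unemployment rate ≈ 10.80%; labor force participation rate ≈ 59.76%.

Employed = 60,454 + 16,763 + 2,337 = 79,554 (anyone who worked, including part-time for economic reasons, counts as employed).
Unemployed = 1,605 + 8,031 = 9,636 (jobless and actively searching, or on temporary layoff).
Labor force = 79,554 + 9,636 = 89,190.
Not in labor force = 7,741 + 6,424 + 33,169 + 12,726 = 60,060 (those not working and not actively searching are outside the labor force).
Civilian working-age population = 89,190 + 60,060 = 149,250.
Unemployment rate = 9,636 / 89,190 = 10.80%.
Labor force participation rate = 89,190 / 149,250 = 59.76%.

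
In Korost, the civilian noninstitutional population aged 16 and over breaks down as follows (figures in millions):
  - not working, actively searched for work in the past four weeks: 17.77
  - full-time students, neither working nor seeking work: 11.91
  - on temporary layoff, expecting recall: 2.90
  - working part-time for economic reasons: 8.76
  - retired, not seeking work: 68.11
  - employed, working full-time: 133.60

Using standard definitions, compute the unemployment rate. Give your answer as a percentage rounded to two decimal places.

Employed = 8.76 + 133.60 = 142.36 million (anyone who worked, including part-time for economic reasons, counts as employed).
Unemployed = 17.77 + 2.90 = 20.67 million (jobless and actively searching, or on temporary layoff).
Labor force = 142.36 + 20.67 = 163.03 million.
Unemployment rate = 20.67 / 163.03 = 12.68%.

Unemployment rate ≈ 12.68%.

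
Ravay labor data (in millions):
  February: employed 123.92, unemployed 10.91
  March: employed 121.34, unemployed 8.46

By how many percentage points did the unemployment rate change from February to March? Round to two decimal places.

The unemployment rate changed by −1.57 percentage points.

February: labor force = 123.92 + 10.91 = 134.83; u = 10.91/134.83 = 8.09%.
March: labor force = 121.34 + 8.46 = 129.80; u = 8.46/129.80 = 6.52%.
Change = 6.52% − 8.09% = −1.57 pp.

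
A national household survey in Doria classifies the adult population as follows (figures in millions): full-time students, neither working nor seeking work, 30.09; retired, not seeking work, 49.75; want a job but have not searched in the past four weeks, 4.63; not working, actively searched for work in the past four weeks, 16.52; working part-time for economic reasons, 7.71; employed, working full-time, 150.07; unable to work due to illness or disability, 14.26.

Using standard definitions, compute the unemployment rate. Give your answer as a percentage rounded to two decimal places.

Employed = 7.71 + 150.07 = 157.78 million (anyone who worked, including part-time for economic reasons, counts as employed).
Unemployed = 16.52 million.
Labor force = 157.78 + 16.52 = 174.30 million.
Unemployment rate = 16.52 / 174.30 = 9.48%.

Unemployment rate ≈ 9.48%.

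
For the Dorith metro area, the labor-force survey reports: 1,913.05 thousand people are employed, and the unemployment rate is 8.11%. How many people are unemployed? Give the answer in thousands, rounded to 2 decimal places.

Let U be the number unemployed. The labor force is E + U, and U/(E+U) = 0.0811.
So U = 0.0811 × 1,913.05 / (1 − 0.0811) = 155.1484 / 0.9189 ≈ 168.84 thousand.

About 168.84 thousand are unemployed.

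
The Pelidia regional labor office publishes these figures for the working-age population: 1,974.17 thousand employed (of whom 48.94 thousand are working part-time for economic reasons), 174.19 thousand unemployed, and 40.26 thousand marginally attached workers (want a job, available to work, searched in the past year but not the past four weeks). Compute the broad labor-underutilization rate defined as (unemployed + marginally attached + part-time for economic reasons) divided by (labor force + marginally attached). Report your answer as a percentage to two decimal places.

Broad underutilization rate ≈ 12.03%.

Labor force = 1,974.17 + 174.19 = 2,148.36 thousand.
Numerator = 174.19 + 40.26 + 48.94 = 263.39 thousand.
Denominator = 2,148.36 + 40.26 = 2,188.62 thousand.
Broad rate = 263.39 / 2,188.62 = 12.03%.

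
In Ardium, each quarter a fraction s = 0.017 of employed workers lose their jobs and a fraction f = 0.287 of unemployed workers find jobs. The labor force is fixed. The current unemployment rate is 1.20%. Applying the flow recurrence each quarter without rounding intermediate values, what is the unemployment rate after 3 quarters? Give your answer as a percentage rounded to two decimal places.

Unemployment rate after three quarters ≈ 4.11%.

With a fixed labor force, u_{t+1} = u_t + s·(1−u_t) − f·u_t = u_t·(1−s−f) + s.
Here 1−s−f = 0.696 and s = 0.017.
u_1 = 0.012000 × 0.696 + 0.017 = 0.025352.
u_2 = 0.025352 × 0.696 + 0.017 = 0.034645.
u_3 = 0.034645 × 0.696 + 0.017 = 0.041113.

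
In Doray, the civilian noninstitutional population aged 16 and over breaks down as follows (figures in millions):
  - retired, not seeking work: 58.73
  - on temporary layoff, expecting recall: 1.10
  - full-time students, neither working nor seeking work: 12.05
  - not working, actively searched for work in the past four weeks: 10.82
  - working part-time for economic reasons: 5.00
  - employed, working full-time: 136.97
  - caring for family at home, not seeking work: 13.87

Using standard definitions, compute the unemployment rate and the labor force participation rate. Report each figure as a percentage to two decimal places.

Unemployment rate ≈ 7.75%; labor force participation rate ≈ 64.51%.

Employed = 5.00 + 136.97 = 141.97 million (anyone who worked, including part-time for economic reasons, counts as employed).
Unemployed = 1.10 + 10.82 = 11.92 million (jobless and actively searching, or on temporary layoff).
Labor force = 141.97 + 11.92 = 153.89 million.
Not in labor force = 58.73 + 12.05 + 13.87 = 84.65 million (those not working and not actively searching are outside the labor force).
Civilian working-age population = 153.89 + 84.65 = 238.54 million.
Unemployment rate = 11.92 / 153.89 = 7.75%.
Labor force participation rate = 153.89 / 238.54 = 64.51%.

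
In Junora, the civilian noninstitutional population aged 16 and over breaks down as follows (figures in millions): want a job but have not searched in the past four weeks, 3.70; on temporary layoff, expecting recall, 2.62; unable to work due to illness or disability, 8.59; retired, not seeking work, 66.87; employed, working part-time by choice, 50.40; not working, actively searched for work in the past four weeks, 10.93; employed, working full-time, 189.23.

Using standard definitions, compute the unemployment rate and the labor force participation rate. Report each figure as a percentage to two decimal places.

Unemployment rate ≈ 5.35%; labor force participation rate ≈ 76.18%.

Employed = 50.40 + 189.23 = 239.63 million.
Unemployed = 2.62 + 10.93 = 13.55 million (jobless and actively searching, or on temporary layoff).
Labor force = 239.63 + 13.55 = 253.18 million.
Not in labor force = 3.70 + 8.59 + 66.87 = 79.16 million (those not working and not actively searching are outside the labor force — including those who want a job but have given up searching).
Civilian working-age population = 253.18 + 79.16 = 332.34 million.
Unemployment rate = 13.55 / 253.18 = 5.35%.
Labor force participation rate = 253.18 / 332.34 = 76.18%.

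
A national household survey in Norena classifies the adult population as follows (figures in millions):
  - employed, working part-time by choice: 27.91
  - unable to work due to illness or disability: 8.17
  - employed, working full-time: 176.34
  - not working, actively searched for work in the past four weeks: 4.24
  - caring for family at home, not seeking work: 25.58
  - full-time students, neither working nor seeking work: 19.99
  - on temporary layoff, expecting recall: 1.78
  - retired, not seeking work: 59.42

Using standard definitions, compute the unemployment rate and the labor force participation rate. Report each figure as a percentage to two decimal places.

Employed = 27.91 + 176.34 = 204.25 million.
Unemployed = 4.24 + 1.78 = 6.02 million (jobless and actively searching, or on temporary layoff).
Labor force = 204.25 + 6.02 = 210.27 million.
Not in labor force = 8.17 + 25.58 + 19.99 + 59.42 = 113.16 million (those not working and not actively searching are outside the labor force).
Civilian working-age population = 210.27 + 113.16 = 323.43 million.
Unemployment rate = 6.02 / 210.27 = 2.86%.
Labor force participation rate = 210.27 / 323.43 = 65.01%.

Unemployment rate ≈ 2.86%; labor force participation rate ≈ 65.01%.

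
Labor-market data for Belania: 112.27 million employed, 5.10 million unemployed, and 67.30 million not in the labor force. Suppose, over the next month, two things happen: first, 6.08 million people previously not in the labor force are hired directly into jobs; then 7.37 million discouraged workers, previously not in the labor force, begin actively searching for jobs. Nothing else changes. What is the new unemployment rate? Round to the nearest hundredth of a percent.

Initially, labor force = 112.27 + 5.10 = 117.37 million, so u = 5.10/117.37 = 4.35%.
After the first change, employed and labor force both rise by 6.08; unemployed unchanged → E = 118.35, U = 5.10, labor force = 123.45 million.
After the second change, unemployed and labor force both rise by 7.37 → E = 118.35, U = 12.47, labor force = 130.82 million.
New unemployment rate = 12.47 / 130.82 = 9.53%.

New unemployment rate ≈ 9.53%.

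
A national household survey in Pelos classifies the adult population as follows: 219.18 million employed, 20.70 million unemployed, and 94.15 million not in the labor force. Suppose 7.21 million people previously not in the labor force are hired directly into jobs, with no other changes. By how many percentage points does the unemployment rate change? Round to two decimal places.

Initially, labor force = 219.18 + 20.70 = 239.88 million, so u = 20.70/239.88 = 8.63%.
After the change, employed and labor force both rise by 7.21; unemployed unchanged → E = 226.39, U = 20.70, labor force = 247.09 million.
New unemployment rate = 20.70 / 247.09 = 8.38%.
Change = 8.38% − 8.63% = −0.25 percentage points.

The unemployment rate changes by −0.25 percentage points.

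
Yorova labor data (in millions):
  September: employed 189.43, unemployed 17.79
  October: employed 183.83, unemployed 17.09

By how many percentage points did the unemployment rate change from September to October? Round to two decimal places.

September: labor force = 189.43 + 17.79 = 207.22; u = 17.79/207.22 = 8.59%.
October: labor force = 183.83 + 17.09 = 200.92; u = 17.09/200.92 = 8.51%.
Change = 8.51% − 8.59% = −0.08 pp.

The unemployment rate changed by −0.08 percentage points.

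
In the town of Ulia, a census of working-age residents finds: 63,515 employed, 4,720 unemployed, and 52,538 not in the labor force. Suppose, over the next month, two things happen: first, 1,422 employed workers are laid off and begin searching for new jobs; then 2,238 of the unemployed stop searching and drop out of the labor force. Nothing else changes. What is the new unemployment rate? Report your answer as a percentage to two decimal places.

Initially, labor force = 63,515 + 4,720 = 68,235, so u = 4,720/68,235 = 6.92%.
After the first change, employed falls and unemployed rises by 1,422; labor force unchanged → E = 62,093, U = 6,142, labor force = 68,235.
After the second change, unemployed and labor force both fall by 2,238 → E = 62,093, U = 3,904, labor force = 65,997.
New unemployment rate = 3,904 / 65,997 = 5.92%.

New unemployment rate ≈ 5.92%.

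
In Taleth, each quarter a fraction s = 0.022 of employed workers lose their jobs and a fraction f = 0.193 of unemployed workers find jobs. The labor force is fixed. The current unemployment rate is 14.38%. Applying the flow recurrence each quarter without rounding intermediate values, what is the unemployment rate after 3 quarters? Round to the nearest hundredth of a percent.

With a fixed labor force, u_{t+1} = u_t + s·(1−u_t) − f·u_t = u_t·(1−s−f) + s.
Here 1−s−f = 0.785 and s = 0.022.
u_1 = 0.143800 × 0.785 + 0.022 = 0.134883.
u_2 = 0.134883 × 0.785 + 0.022 = 0.127883.
u_3 = 0.127883 × 0.785 + 0.022 = 0.122388.

Unemployment rate after three quarters ≈ 12.24%.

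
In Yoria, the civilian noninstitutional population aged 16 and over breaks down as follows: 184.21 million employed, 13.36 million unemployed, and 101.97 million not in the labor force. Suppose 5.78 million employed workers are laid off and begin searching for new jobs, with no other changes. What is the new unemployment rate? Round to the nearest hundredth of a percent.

Initially, labor force = 184.21 + 13.36 = 197.57 million, so u = 13.36/197.57 = 6.76%.
After the change, employed falls and unemployed rises by 5.78; labor force unchanged → E = 178.43, U = 19.14, labor force = 197.57 million.
New unemployment rate = 19.14 / 197.57 = 9.69%.

New unemployment rate ≈ 9.69%.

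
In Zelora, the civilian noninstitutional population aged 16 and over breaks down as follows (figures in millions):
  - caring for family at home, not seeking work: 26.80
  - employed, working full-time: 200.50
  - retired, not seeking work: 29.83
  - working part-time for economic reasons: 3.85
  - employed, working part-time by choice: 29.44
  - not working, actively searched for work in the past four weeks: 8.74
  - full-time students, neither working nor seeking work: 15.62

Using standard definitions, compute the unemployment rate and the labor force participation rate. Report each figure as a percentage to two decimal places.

Employed = 200.50 + 3.85 + 29.44 = 233.79 million (anyone who worked, including part-time for economic reasons, counts as employed).
Unemployed = 8.74 million.
Labor force = 233.79 + 8.74 = 242.53 million.
Not in labor force = 26.80 + 29.83 + 15.62 = 72.25 million (those not working and not actively searching are outside the labor force).
Civilian working-age population = 242.53 + 72.25 = 314.78 million.
Unemployment rate = 8.74 / 242.53 = 3.60%.
Labor force participation rate = 242.53 / 314.78 = 77.05%.

Unemployment rate ≈ 3.60%; labor force participation rate ≈ 77.05%.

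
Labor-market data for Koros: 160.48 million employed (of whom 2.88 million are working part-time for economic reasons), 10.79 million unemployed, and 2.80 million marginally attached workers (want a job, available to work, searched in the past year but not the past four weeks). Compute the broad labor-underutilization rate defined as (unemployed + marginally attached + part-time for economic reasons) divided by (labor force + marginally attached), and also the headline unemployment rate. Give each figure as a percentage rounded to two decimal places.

Labor force = 160.48 + 10.79 = 171.27 million.
Numerator = 10.79 + 2.80 + 2.88 = 16.47 million.
Denominator = 171.27 + 2.80 = 174.07 million.
Broad rate = 16.47 / 174.07 = 9.46%.
Headline unemployment rate = 10.79 / 171.27 = 6.30%.

Broad underutilization rate ≈ 9.46%; headline unemployment rate ≈ 6.30%.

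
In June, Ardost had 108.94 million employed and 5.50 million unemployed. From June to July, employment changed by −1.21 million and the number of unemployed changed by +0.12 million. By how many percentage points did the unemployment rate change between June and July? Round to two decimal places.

The unemployment rate changed by +0.15 percentage points.

June: labor force = 108.94 + 5.50 = 114.44; u = 5.50/114.44 = 4.81%.
July: labor force = 107.73 + 5.62 = 113.35; u = 5.62/113.35 = 4.96%.
Change = 4.96% − 4.81% = +0.15 pp.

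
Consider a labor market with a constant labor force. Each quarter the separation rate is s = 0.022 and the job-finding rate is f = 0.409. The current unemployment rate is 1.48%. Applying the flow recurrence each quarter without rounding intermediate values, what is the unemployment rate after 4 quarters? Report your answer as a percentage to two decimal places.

Unemployment rate after four quarters ≈ 4.72%.

With a fixed labor force, u_{t+1} = u_t + s·(1−u_t) − f·u_t = u_t·(1−s−f) + s.
Here 1−s−f = 0.569 and s = 0.022.
u_1 = 0.014800 × 0.569 + 0.022 = 0.030421.
u_2 = 0.030421 × 0.569 + 0.022 = 0.039310.
u_3 = 0.039310 × 0.569 + 0.022 = 0.044367.
u_4 = 0.044367 × 0.569 + 0.022 = 0.047245.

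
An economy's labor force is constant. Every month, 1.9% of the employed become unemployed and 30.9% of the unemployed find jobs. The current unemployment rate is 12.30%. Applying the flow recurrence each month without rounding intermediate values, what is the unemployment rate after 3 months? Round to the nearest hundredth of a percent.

With a fixed labor force, u_{t+1} = u_t + s·(1−u_t) − f·u_t = u_t·(1−s−f) + s.
Here 1−s−f = 0.672 and s = 0.019.
u_1 = 0.123000 × 0.672 + 0.019 = 0.101656.
u_2 = 0.101656 × 0.672 + 0.019 = 0.087313.
u_3 = 0.087313 × 0.672 + 0.019 = 0.077674.

Unemployment rate after three months ≈ 7.77%.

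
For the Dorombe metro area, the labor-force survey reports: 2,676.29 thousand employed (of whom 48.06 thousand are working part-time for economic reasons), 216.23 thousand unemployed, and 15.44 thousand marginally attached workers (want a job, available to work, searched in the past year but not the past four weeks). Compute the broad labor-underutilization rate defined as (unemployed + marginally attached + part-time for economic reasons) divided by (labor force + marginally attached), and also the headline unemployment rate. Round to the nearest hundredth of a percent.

Labor force = 2,676.29 + 216.23 = 2,892.52 thousand.
Numerator = 216.23 + 15.44 + 48.06 = 279.73 thousand.
Denominator = 2,892.52 + 15.44 = 2,907.96 thousand.
Broad rate = 279.73 / 2,907.96 = 9.62%.
Headline unemployment rate = 216.23 / 2,892.52 = 7.48%.

Broad underutilization rate ≈ 9.62%; headline unemployment rate ≈ 7.48%.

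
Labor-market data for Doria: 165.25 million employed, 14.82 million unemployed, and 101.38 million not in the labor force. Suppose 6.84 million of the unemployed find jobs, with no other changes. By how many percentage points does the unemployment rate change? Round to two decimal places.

Initially, labor force = 165.25 + 14.82 = 180.07 million, so u = 14.82/180.07 = 8.23%.
After the change, unemployed falls and employed rises by 6.84; labor force unchanged → E = 172.09, U = 7.98, labor force = 180.07 million.
New unemployment rate = 7.98 / 180.07 = 4.43%.
Change = 4.43% − 8.23% = −3.80 percentage points.

The unemployment rate changes by −3.80 percentage points.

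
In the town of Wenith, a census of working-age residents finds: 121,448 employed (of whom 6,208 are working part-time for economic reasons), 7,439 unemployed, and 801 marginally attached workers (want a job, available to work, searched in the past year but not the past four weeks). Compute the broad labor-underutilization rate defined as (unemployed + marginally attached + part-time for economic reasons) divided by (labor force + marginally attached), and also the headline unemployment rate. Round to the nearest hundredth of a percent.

Broad underutilization rate ≈ 11.14%; headline unemployment rate ≈ 5.77%.

Labor force = 121,448 + 7,439 = 128,887.
Numerator = 7,439 + 801 + 6,208 = 14,448.
Denominator = 128,887 + 801 = 129,688.
Broad rate = 14,448 / 129,688 = 11.14%.
Headline unemployment rate = 7,439 / 128,887 = 5.77%.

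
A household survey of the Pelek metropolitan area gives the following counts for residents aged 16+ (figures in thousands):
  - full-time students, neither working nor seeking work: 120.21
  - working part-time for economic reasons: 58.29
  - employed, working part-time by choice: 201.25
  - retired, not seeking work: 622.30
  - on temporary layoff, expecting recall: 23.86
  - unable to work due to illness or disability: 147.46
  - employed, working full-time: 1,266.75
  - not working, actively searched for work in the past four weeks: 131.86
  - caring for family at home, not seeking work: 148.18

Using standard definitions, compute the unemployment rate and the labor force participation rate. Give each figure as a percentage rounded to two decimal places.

Unemployment rate ≈ 9.26%; labor force participation rate ≈ 61.83%.

Employed = 58.29 + 201.25 + 1,266.75 = 1,526.29 thousand (anyone who worked, including part-time for economic reasons, counts as employed).
Unemployed = 23.86 + 131.86 = 155.72 thousand (jobless and actively searching, or on temporary layoff).
Labor force = 1,526.29 + 155.72 = 1,682.01 thousand.
Not in labor force = 120.21 + 622.30 + 147.46 + 148.18 = 1,038.15 thousand (those not working and not actively searching are outside the labor force).
Civilian working-age population = 1,682.01 + 1,038.15 = 2,720.16 thousand.
Unemployment rate = 155.72 / 1,682.01 = 9.26%.
Labor force participation rate = 1,682.01 / 2,720.16 = 61.83%.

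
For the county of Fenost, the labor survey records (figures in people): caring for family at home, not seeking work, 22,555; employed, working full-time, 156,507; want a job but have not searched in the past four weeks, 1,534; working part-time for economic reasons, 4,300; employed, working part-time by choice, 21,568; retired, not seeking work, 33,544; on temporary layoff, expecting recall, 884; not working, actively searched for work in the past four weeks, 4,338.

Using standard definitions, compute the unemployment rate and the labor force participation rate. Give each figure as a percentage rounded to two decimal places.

Employed = 156,507 + 4,300 + 21,568 = 182,375 (anyone who worked, including part-time for economic reasons, counts as employed).
Unemployed = 884 + 4,338 = 5,222 (jobless and actively searching, or on temporary layoff).
Labor force = 182,375 + 5,222 = 187,597.
Not in labor force = 22,555 + 1,534 + 33,544 = 57,633 (those not working and not actively searching are outside the labor force — including those who want a job but have given up searching).
Civilian working-age population = 187,597 + 57,633 = 245,230.
Unemployment rate = 5,222 / 187,597 = 2.78%.
Labor force participation rate = 187,597 / 245,230 = 76.50%.

Unemployment rate ≈ 2.78%; labor force participation rate ≈ 76.50%.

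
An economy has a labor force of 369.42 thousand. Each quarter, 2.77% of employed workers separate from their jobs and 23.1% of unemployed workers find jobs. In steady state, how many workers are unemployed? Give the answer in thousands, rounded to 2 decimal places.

About 39.56 thousand are unemployed in steady state.

Steady-state unemployment rate u* = s/(s+f) = 2.77/(2.77+23.1) = 0.107074.
Unemployed = u* × labor force = 0.107074 × 369.42 ≈ 39.56 thousand.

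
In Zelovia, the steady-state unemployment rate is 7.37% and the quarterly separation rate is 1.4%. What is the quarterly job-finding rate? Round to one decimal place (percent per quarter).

Job-finding rate ≈ 17.6% per quarter.

From u* = s/(s+f): f = s·(1−u)/u.
f = 1.4 × (1 − 0.0737) / 0.0737 = 1.2968 / 0.0737 ≈ 17.6% per quarter.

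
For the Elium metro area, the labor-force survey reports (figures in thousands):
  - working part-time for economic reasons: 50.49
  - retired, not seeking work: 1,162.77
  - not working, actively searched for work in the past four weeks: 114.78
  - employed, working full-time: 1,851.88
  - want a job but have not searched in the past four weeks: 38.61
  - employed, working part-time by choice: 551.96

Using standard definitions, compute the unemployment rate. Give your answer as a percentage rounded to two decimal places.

Employed = 50.49 + 1,851.88 + 551.96 = 2,454.33 thousand (anyone who worked, including part-time for economic reasons, counts as employed).
Unemployed = 114.78 thousand.
Labor force = 2,454.33 + 114.78 = 2,569.11 thousand.
Unemployment rate = 114.78 / 2,569.11 = 4.47%.

Unemployment rate ≈ 4.47%.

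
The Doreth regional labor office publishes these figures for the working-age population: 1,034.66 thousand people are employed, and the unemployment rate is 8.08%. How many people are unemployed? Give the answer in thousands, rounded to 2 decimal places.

About 90.95 thousand are unemployed.

Let U be the number unemployed. The labor force is E + U, and U/(E+U) = 0.0808.
So U = 0.0808 × 1,034.66 / (1 − 0.0808) = 83.6005 / 0.9192 ≈ 90.95 thousand.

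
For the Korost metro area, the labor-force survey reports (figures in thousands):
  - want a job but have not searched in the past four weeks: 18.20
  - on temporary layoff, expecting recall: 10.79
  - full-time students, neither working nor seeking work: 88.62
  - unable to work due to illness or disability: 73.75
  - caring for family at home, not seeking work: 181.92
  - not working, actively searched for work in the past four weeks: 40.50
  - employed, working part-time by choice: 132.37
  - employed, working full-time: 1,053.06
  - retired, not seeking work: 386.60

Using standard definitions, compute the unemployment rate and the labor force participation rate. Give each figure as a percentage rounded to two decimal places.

Unemployment rate ≈ 4.15%; labor force participation rate ≈ 62.28%.

Employed = 132.37 + 1,053.06 = 1,185.43 thousand.
Unemployed = 10.79 + 40.50 = 51.29 thousand (jobless and actively searching, or on temporary layoff).
Labor force = 1,185.43 + 51.29 = 1,236.72 thousand.
Not in labor force = 18.20 + 88.62 + 73.75 + 181.92 + 386.60 = 749.09 thousand (those not working and not actively searching are outside the labor force — including those who want a job but have given up searching).
Civilian working-age population = 1,236.72 + 749.09 = 1,985.81 thousand.
Unemployment rate = 51.29 / 1,236.72 = 4.15%.
Labor force participation rate = 1,236.72 / 1,985.81 = 62.28%.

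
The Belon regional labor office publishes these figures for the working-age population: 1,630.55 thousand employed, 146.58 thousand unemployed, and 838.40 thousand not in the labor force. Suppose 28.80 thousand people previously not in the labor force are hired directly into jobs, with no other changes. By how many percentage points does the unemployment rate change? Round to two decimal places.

The unemployment rate changes by −0.13 percentage points.

Initially, labor force = 1,630.55 + 146.58 = 1,777.13 thousand, so u = 146.58/1,777.13 = 8.25%.
After the change, employed and labor force both rise by 28.80; unemployed unchanged → E = 1,659.35, U = 146.58, labor force = 1,805.93 thousand.
New unemployment rate = 146.58 / 1,805.93 = 8.12%.
Change = 8.12% − 8.25% = −0.13 percentage points.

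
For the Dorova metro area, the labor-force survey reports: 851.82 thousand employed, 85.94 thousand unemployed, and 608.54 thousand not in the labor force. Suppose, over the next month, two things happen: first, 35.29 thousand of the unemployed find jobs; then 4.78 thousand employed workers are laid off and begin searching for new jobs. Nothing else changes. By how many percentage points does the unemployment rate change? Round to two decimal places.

The unemployment rate changes by −3.25 percentage points.

Initially, labor force = 851.82 + 85.94 = 937.76 thousand, so u = 85.94/937.76 = 9.16%.
After the first change, unemployed falls and employed rises by 35.29; labor force unchanged → E = 887.11, U = 50.65, labor force = 937.76 thousand.
After the second change, employed falls and unemployed rises by 4.78; labor force unchanged → E = 882.33, U = 55.43, labor force = 937.76 thousand.
New unemployment rate = 55.43 / 937.76 = 5.91%.
Change = 5.91% − 9.16% = −3.25 percentage points.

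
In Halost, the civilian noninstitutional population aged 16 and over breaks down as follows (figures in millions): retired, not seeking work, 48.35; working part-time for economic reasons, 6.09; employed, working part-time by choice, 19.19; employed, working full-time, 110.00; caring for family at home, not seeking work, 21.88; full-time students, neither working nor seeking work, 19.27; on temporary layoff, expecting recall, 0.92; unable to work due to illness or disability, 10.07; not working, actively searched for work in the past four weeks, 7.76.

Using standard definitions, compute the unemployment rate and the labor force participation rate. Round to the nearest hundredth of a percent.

Unemployment rate ≈ 6.03%; labor force participation rate ≈ 59.11%.

Employed = 6.09 + 19.19 + 110.00 = 135.28 million (anyone who worked, including part-time for economic reasons, counts as employed).
Unemployed = 0.92 + 7.76 = 8.68 million (jobless and actively searching, or on temporary layoff).
Labor force = 135.28 + 8.68 = 143.96 million.
Not in labor force = 48.35 + 21.88 + 19.27 + 10.07 = 99.57 million (those not working and not actively searching are outside the labor force).
Civilian working-age population = 143.96 + 99.57 = 243.53 million.
Unemployment rate = 8.68 / 143.96 = 6.03%.
Labor force participation rate = 143.96 / 243.53 = 59.11%.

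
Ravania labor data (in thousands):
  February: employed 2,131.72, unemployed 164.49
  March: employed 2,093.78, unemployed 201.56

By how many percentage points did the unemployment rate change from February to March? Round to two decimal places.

February: labor force = 2,131.72 + 164.49 = 2,296.21; u = 164.49/2,296.21 = 7.16%.
March: labor force = 2,093.78 + 201.56 = 2,295.34; u = 201.56/2,295.34 = 8.78%.
Change = 8.78% − 7.16% = +1.62 pp.

The unemployment rate changed by +1.62 percentage points.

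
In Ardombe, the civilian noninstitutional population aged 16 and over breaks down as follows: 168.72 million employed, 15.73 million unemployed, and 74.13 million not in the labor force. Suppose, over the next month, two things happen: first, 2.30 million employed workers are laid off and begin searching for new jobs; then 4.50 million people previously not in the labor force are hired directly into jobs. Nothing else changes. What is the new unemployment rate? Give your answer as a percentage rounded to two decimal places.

Initially, labor force = 168.72 + 15.73 = 184.45 million, so u = 15.73/184.45 = 8.53%.
After the first change, employed falls and unemployed rises by 2.30; labor force unchanged → E = 166.42, U = 18.03, labor force = 184.45 million.
After the second change, employed and labor force both rise by 4.50; unemployed unchanged → E = 170.92, U = 18.03, labor force = 188.95 million.
New unemployment rate = 18.03 / 188.95 = 9.54%.

New unemployment rate ≈ 9.54%.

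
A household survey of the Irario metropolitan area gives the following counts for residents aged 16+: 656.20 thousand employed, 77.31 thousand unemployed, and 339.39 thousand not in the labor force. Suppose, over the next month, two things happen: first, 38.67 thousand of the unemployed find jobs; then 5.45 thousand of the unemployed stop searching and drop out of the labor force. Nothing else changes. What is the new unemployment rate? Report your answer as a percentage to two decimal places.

Initially, labor force = 656.20 + 77.31 = 733.51 thousand, so u = 77.31/733.51 = 10.54%.
After the first change, unemployed falls and employed rises by 38.67; labor force unchanged → E = 694.87, U = 38.64, labor force = 733.51 thousand.
After the second change, unemployed and labor force both fall by 5.45 → E = 694.87, U = 33.19, labor force = 728.06 thousand.
New unemployment rate = 33.19 / 728.06 = 4.56%.

New unemployment rate ≈ 4.56%.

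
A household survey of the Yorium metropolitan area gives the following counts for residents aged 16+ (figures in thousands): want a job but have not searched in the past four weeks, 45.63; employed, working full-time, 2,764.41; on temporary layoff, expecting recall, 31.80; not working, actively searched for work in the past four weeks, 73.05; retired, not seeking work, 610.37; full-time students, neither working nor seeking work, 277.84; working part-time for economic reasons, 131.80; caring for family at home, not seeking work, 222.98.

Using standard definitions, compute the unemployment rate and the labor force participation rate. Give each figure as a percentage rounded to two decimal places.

Unemployment rate ≈ 3.49%; labor force participation rate ≈ 72.18%.

Employed = 2,764.41 + 131.80 = 2,896.21 thousand (anyone who worked, including part-time for economic reasons, counts as employed).
Unemployed = 31.80 + 73.05 = 104.85 thousand (jobless and actively searching, or on temporary layoff).
Labor force = 2,896.21 + 104.85 = 3,001.06 thousand.
Not in labor force = 45.63 + 610.37 + 277.84 + 222.98 = 1,156.82 thousand (those not working and not actively searching are outside the labor force — including those who want a job but have given up searching).
Civilian working-age population = 3,001.06 + 1,156.82 = 4,157.88 thousand.
Unemployment rate = 104.85 / 3,001.06 = 3.49%.
Labor force participation rate = 3,001.06 / 4,157.88 = 72.18%.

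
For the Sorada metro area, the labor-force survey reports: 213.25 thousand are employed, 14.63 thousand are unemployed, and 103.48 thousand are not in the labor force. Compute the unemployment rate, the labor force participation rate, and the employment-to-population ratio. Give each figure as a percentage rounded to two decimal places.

Labor force = employed + unemployed = 213.25 + 14.63 = 227.88 thousand.
Working-age population = 227.88 + 103.48 = 331.36 thousand.
Unemployment rate = 14.63 / 227.88 = 6.42%.
Labor force participation rate = 227.88 / 331.36 = 68.77%.
Employment-population ratio = 213.25 / 331.36 = 64.36%.

Unemployment rate ≈ 6.42%; labor force participation rate ≈ 68.77%; employment-population ratio ≈ 64.36%.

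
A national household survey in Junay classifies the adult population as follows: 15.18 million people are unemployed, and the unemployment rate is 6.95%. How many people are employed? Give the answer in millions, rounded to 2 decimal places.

About 203.24 million are employed.

Labor force = U / u = 15.18 / 0.0695 ≈ 218.42 million.
Employed = labor force − unemployed = 218.42 − 15.18 = 203.24 million.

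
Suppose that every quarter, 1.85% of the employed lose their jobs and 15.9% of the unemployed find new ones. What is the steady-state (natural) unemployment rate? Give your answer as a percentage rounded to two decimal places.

At steady state the flows balance: s·E = f·U, so U/(E+U) = s/(s+f).
u* = 1.85 / (1.85 + 15.9) = 1.85 / 17.75 = 10.42%.

Steady-state unemployment rate ≈ 10.42%.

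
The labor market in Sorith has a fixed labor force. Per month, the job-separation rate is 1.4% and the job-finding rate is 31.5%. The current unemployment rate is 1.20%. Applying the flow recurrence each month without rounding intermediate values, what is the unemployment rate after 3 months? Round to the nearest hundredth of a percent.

Unemployment rate after three months ≈ 3.33%.

With a fixed labor force, u_{t+1} = u_t + s·(1−u_t) − f·u_t = u_t·(1−s−f) + s.
Here 1−s−f = 0.671 and s = 0.014.
u_1 = 0.012000 × 0.671 + 0.014 = 0.022052.
u_2 = 0.022052 × 0.671 + 0.014 = 0.028797.
u_3 = 0.028797 × 0.671 + 0.014 = 0.033323.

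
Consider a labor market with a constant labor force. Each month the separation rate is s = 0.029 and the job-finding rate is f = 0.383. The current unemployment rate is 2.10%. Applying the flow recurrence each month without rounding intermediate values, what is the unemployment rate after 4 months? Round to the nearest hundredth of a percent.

With a fixed labor force, u_{t+1} = u_t + s·(1−u_t) − f·u_t = u_t·(1−s−f) + s.
Here 1−s−f = 0.588 and s = 0.029.
u_1 = 0.021000 × 0.588 + 0.029 = 0.041348.
u_2 = 0.041348 × 0.588 + 0.029 = 0.053313.
u_3 = 0.053313 × 0.588 + 0.029 = 0.060348.
u_4 = 0.060348 × 0.588 + 0.029 = 0.064485.

Unemployment rate after four months ≈ 6.45%.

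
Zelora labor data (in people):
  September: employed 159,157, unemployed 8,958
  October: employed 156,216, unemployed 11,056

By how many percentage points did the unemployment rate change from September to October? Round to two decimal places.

September: labor force = 159,157 + 8,958 = 168,115; u = 8,958/168,115 = 5.33%.
October: labor force = 156,216 + 11,056 = 167,272; u = 11,056/167,272 = 6.61%.
Change = 6.61% − 5.33% = +1.28 pp.

The unemployment rate changed by +1.28 percentage points.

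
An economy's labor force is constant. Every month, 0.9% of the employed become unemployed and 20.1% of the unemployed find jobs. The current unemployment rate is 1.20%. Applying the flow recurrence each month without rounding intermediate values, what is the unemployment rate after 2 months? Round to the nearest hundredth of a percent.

Unemployment rate after two months ≈ 2.36%.

With a fixed labor force, u_{t+1} = u_t + s·(1−u_t) − f·u_t = u_t·(1−s−f) + s.
Here 1−s−f = 0.790 and s = 0.009.
u_1 = 0.012000 × 0.790 + 0.009 = 0.018480.
u_2 = 0.018480 × 0.790 + 0.009 = 0.023599.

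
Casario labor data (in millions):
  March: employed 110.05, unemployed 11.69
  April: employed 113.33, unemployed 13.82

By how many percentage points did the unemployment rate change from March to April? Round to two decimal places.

March: labor force = 110.05 + 11.69 = 121.74; u = 11.69/121.74 = 9.60%.
April: labor force = 113.33 + 13.82 = 127.15; u = 13.82/127.15 = 10.87%.
Change = 10.87% − 9.60% = +1.27 pp.

The unemployment rate changed by +1.27 percentage points.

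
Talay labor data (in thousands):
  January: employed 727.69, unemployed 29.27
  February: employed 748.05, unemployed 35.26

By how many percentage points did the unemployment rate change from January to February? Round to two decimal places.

January: labor force = 727.69 + 29.27 = 756.96; u = 29.27/756.96 = 3.87%.
February: labor force = 748.05 + 35.26 = 783.31; u = 35.26/783.31 = 4.50%.
Change = 4.50% − 3.87% = +0.63 pp.

The unemployment rate changed by +0.63 percentage points.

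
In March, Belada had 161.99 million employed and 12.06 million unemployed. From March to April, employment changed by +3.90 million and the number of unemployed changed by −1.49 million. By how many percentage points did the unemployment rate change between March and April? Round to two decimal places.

March: labor force = 161.99 + 12.06 = 174.05; u = 12.06/174.05 = 6.93%.
April: labor force = 165.89 + 10.57 = 176.46; u = 10.57/176.46 = 5.99%.
Change = 5.99% − 6.93% = −0.94 pp.

The unemployment rate changed by −0.94 percentage points.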